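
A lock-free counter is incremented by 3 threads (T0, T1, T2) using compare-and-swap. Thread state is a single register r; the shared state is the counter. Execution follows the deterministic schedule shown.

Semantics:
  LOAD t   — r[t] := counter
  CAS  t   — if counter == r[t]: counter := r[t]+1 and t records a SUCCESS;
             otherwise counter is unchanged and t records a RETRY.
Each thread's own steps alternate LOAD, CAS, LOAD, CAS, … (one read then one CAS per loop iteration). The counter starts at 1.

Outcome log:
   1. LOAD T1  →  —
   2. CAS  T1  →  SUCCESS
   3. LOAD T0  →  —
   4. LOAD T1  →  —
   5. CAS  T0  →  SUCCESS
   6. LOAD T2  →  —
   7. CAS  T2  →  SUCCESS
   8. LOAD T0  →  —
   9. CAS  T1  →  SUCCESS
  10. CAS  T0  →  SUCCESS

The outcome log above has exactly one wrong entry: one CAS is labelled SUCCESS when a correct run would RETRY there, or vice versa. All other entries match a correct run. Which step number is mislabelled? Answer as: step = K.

Reference trace:
   1) LOAD T1:  M=1  r_T1=1
   2) CAS  T1:  M=2  r_T1=1 ✓
   3) LOAD T0:  M=2  r_T0=2
   4) LOAD T1:  M=2  r_T1=2
   5) CAS  T0:  M=3  r_T0=2 ✓
   6) LOAD T2:  M=3  r_T2=3
   7) CAS  T2:  M=4  r_T2=3 ✓
   8) LOAD T0:  M=4  r_T0=4
   9) CAS  T1:  M=4  r_T1=2 ✗
  10) CAS  T0:  M=5  r_T0=4 ✓
Flip is step 9.

step = 9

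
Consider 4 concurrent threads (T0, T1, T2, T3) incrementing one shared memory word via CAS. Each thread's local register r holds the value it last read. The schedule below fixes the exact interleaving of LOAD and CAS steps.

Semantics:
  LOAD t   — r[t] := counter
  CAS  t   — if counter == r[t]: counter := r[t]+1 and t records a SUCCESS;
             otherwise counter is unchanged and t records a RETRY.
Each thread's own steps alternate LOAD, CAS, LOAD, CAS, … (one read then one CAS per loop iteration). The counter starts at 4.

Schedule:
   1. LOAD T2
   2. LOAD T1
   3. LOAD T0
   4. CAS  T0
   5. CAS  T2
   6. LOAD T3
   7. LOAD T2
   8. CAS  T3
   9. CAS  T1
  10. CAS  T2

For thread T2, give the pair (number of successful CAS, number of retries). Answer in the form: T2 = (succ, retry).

1. LOAD T2 → mem=4 r[T2]=4 [LOAD]
2. LOAD T1 → mem=4 r[T1]=4 [LOAD]
3. LOAD T0 → mem=4 r[T0]=4 [LOAD]
4. CAS T0 → mem=5 r[T0]=4 [OK]
5. CAS T2 → mem=5 r[T2]=4 [RETRY]
6. LOAD T3 → mem=5 r[T3]=5 [LOAD]
7. LOAD T2 → mem=5 r[T2]=5 [LOAD]
8. CAS T3 → mem=6 r[T3]=5 [OK]
9. CAS T1 → mem=6 r[T1]=4 [RETRY]
10. CAS T2 → mem=6 r[T2]=5 [RETRY]

T2 = (0, 2)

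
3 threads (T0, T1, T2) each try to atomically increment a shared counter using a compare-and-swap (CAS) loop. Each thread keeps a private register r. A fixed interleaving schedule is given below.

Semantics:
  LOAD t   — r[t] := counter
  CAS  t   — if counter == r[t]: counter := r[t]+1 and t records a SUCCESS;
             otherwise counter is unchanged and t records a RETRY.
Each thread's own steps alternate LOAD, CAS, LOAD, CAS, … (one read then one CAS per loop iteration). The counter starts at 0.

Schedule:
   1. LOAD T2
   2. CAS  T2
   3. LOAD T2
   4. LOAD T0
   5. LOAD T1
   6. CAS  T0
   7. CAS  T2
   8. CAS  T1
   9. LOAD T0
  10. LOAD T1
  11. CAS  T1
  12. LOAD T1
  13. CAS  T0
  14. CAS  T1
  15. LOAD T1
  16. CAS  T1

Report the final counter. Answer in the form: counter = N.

1. LOAD T2 → mem=0 r[T2]=0 [LOAD]
2. CAS T2 → mem=1 r[T2]=0 [OK]
3. LOAD T2 → mem=1 r[T2]=1 [LOAD]
4. LOAD T0 → mem=1 r[T0]=1 [LOAD]
5. LOAD T1 → mem=1 r[T1]=1 [LOAD]
6. CAS T0 → mem=2 r[T0]=1 [OK]
7. CAS T2 → mem=2 r[T2]=1 [RETRY]
8. CAS T1 → mem=2 r[T1]=1 [RETRY]
9. LOAD T0 → mem=2 r[T0]=2 [LOAD]
10. LOAD T1 → mem=2 r[T1]=2 [LOAD]
11. CAS T1 → mem=3 r[T1]=2 [OK]
12. LOAD T1 → mem=3 r[T1]=3 [LOAD]
13. CAS T0 → mem=3 r[T0]=2 [RETRY]
14. CAS T1 → mem=4 r[T1]=3 [OK]
15. LOAD T1 → mem=4 r[T1]=4 [LOAD]
16. CAS T1 → mem=5 r[T1]=4 [OK]

counter = 5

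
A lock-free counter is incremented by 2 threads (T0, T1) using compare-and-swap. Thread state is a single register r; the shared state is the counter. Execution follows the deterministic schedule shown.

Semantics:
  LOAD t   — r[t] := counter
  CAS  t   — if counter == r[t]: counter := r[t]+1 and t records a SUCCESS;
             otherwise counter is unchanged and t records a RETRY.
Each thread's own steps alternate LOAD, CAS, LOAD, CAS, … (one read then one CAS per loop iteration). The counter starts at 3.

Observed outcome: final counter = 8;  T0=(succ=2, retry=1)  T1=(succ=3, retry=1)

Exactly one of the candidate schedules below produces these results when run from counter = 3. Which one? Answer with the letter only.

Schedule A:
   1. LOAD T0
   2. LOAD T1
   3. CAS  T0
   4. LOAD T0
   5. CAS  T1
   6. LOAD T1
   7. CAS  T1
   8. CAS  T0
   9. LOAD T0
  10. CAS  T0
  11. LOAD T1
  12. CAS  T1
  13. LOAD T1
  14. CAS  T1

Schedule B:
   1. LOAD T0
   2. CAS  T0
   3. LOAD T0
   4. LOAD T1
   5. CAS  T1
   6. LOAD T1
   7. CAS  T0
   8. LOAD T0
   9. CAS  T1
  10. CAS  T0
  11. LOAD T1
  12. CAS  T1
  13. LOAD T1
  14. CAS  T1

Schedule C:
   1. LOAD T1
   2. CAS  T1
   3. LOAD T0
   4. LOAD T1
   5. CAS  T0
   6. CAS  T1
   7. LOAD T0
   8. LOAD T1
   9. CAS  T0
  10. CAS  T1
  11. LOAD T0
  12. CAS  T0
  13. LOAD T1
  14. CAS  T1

A

Tracing schedule A:
   1) LOAD T0:  M=3  r_T0=3
   2) LOAD T1:  M=3  r_T1=3
   3) CAS  T0:  M=4  r_T0=3 ✓
   4) LOAD T0:  M=4  r_T0=4
   5) CAS  T1:  M=4  r_T1=3 ✗
   6) LOAD T1:  M=4  r_T1=4
   7) CAS  T1:  M=5  r_T1=4 ✓
   8) CAS  T0:  M=5  r_T0=4 ✗
   9) LOAD T0:  M=5  r_T0=5
  10) CAS  T0:  M=6  r_T0=5 ✓
  11) LOAD T1:  M=6  r_T1=6
  12) CAS  T1:  M=7  r_T1=6 ✓
  13) LOAD T1:  M=7  r_T1=7
  14) CAS  T1:  M=8  r_T1=7 ✓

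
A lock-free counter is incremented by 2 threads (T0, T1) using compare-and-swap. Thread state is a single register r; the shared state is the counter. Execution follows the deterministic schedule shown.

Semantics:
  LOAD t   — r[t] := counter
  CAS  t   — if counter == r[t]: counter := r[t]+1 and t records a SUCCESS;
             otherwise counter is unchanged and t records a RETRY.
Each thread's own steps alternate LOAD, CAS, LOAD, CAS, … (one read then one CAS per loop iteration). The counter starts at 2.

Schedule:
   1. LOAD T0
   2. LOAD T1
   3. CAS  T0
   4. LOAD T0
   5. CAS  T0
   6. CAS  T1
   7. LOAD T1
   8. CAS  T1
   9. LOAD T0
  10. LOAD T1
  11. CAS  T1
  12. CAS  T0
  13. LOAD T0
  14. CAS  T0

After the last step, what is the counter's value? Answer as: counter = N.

1. LOAD T0 → mem=2 r[T0]=2 [LOAD]
2. LOAD T1 → mem=2 r[T1]=2 [LOAD]
3. CAS T0 → mem=3 r[T0]=2 [OK]
4. LOAD T0 → mem=3 r[T0]=3 [LOAD]
5. CAS T0 → mem=4 r[T0]=3 [OK]
6. CAS T1 → mem=4 r[T1]=2 [RETRY]
7. LOAD T1 → mem=4 r[T1]=4 [LOAD]
8. CAS T1 → mem=5 r[T1]=4 [OK]
9. LOAD T0 → mem=5 r[T0]=5 [LOAD]
10. LOAD T1 → mem=5 r[T1]=5 [LOAD]
11. CAS T1 → mem=6 r[T1]=5 [OK]
12. CAS T0 → mem=6 r[T0]=5 [RETRY]
13. LOAD T0 → mem=6 r[T0]=6 [LOAD]
14. CAS T0 → mem=7 r[T0]=6 [OK]

counter = 7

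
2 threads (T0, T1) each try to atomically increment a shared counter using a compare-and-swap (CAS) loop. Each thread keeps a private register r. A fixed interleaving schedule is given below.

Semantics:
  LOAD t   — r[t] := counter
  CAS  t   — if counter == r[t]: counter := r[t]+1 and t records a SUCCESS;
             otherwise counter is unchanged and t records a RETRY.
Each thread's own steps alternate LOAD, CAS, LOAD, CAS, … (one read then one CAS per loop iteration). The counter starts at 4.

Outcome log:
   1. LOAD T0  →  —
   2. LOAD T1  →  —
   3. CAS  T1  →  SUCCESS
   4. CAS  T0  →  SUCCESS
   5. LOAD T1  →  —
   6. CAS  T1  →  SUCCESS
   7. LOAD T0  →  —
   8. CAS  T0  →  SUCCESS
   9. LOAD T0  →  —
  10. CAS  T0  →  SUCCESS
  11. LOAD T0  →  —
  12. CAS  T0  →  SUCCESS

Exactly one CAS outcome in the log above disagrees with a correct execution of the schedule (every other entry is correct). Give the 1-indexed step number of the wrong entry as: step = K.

Re-executing:
   1) LOAD T0:  M=4  r_T0=4
   2) LOAD T1:  M=4  r_T1=4
   3) CAS  T1:  M=5  r_T1=4 ✓
   4) CAS  T0:  M=5  r_T0=4 ✗
   5) LOAD T1:  M=5  r_T1=5
   6) CAS  T1:  M=6  r_T1=5 ✓
   7) LOAD T0:  M=6  r_T0=6
   8) CAS  T0:  M=7  r_T0=6 ✓
   9) LOAD T0:  M=7  r_T0=7
  10) CAS  T0:  M=8  r_T0=7 ✓
  11) LOAD T0:  M=8  r_T0=8
  12) CAS  T0:  M=9  r_T0=8 ✓
Log disagrees first at step 4.

step = 4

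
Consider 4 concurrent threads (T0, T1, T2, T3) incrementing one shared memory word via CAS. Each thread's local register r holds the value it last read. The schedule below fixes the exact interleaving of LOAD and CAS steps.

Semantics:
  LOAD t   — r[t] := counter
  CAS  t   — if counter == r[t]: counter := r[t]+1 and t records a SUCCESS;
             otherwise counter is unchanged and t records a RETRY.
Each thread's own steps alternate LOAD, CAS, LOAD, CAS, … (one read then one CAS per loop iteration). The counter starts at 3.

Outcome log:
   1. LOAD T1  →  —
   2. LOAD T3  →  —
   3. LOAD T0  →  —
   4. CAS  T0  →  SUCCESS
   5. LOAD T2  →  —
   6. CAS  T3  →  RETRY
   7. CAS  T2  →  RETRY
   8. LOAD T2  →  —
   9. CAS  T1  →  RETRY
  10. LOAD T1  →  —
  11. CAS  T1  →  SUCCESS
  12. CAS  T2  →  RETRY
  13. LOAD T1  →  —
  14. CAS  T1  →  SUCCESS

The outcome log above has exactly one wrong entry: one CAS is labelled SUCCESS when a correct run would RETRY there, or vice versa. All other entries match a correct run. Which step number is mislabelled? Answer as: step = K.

Re-executing:
1. LOAD T1 → mem=3 r[T1]=3 [LOAD]
2. LOAD T3 → mem=3 r[T3]=3 [LOAD]
3. LOAD T0 → mem=3 r[T0]=3 [LOAD]
4. CAS T0 → mem=4 r[T0]=3 [OK]
5. LOAD T2 → mem=4 r[T2]=4 [LOAD]
6. CAS T3 → mem=4 r[T3]=3 [RETRY]
7. CAS T2 → mem=5 r[T2]=4 [OK]
8. LOAD T2 → mem=5 r[T2]=5 [LOAD]
9. CAS T1 → mem=5 r[T1]=3 [RETRY]
10. LOAD T1 → mem=5 r[T1]=5 [LOAD]
11. CAS T1 → mem=6 r[T1]=5 [OK]
12. CAS T2 → mem=6 r[T2]=5 [RETRY]
13. LOAD T1 → mem=6 r[T1]=6 [LOAD]
14. CAS T1 → mem=7 r[T1]=6 [OK]
Log disagrees first at step 7.

step = 7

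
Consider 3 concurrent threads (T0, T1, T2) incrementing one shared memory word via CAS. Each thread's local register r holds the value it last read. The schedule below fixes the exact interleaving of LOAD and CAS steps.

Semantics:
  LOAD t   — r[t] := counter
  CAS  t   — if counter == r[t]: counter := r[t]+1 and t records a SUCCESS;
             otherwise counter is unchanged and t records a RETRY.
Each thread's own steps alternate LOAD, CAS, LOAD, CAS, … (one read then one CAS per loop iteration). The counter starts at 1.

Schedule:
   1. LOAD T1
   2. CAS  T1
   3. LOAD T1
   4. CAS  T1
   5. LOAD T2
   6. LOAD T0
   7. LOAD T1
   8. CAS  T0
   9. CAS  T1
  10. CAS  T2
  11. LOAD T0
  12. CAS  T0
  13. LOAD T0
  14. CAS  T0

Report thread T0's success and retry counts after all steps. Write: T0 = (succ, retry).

T1 LOAD — after: cnt=1, r=1 — load
T1 CAS — after: cnt=2, r=1 — ok
T1 LOAD — after: cnt=2, r=2 — load
T1 CAS — after: cnt=3, r=2 — ok
T2 LOAD — after: cnt=3, r=3 — load
T0 LOAD — after: cnt=3, r=3 — load
T1 LOAD — after: cnt=3, r=3 — load
T0 CAS — after: cnt=4, r=3 — ok
T1 CAS — after: cnt=4, r=3 — retry
T2 CAS — after: cnt=4, r=3 — retry
T0 LOAD — after: cnt=4, r=4 — load
T0 CAS — after: cnt=5, r=4 — ok
T0 LOAD — after: cnt=5, r=5 — load
T0 CAS — after: cnt=6, r=5 — ok

T0 = (3, 0)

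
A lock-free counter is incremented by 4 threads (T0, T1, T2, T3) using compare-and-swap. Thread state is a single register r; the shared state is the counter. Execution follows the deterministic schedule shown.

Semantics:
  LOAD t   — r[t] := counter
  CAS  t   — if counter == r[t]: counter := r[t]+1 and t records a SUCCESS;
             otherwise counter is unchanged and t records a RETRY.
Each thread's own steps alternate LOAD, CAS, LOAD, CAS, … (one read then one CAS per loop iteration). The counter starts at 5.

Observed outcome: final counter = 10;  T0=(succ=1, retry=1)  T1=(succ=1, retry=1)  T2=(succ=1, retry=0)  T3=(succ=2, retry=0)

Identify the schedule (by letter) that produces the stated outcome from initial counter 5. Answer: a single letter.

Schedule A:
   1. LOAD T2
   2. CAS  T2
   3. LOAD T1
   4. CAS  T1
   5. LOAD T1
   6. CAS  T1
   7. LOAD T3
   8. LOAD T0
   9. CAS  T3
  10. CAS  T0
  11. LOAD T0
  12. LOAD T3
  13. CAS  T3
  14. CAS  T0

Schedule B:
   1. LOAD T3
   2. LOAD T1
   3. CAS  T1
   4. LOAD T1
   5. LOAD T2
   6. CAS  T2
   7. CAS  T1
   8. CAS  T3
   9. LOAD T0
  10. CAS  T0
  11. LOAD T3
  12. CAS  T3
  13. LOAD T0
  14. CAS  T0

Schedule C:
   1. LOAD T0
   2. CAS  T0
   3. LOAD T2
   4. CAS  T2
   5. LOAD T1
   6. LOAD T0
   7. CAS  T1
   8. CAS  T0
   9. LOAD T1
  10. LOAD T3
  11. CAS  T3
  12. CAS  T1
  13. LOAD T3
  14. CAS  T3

Run C:
[1] T0.load  rd  (counter 5, T0.r 5)
[2] T0.cas  hit  (counter 6, T0.r 5)
[3] T2.load  rd  (counter 6, T2.r 6)
[4] T2.cas  hit  (counter 7, T2.r 6)
[5] T1.load  rd  (counter 7, T1.r 7)
[6] T0.load  rd  (counter 7, T0.r 7)
[7] T1.cas  hit  (counter 8, T1.r 7)
[8] T0.cas  miss  (counter 8, T0.r 7)
[9] T1.load  rd  (counter 8, T1.r 8)
[10] T3.load  rd  (counter 8, T3.r 8)
[11] T3.cas  hit  (counter 9, T3.r 8)
[12] T1.cas  miss  (counter 9, T1.r 8)
[13] T3.load  rd  (counter 9, T3.r 9)
[14] T3.cas  hit  (counter 10, T3.r 9)

C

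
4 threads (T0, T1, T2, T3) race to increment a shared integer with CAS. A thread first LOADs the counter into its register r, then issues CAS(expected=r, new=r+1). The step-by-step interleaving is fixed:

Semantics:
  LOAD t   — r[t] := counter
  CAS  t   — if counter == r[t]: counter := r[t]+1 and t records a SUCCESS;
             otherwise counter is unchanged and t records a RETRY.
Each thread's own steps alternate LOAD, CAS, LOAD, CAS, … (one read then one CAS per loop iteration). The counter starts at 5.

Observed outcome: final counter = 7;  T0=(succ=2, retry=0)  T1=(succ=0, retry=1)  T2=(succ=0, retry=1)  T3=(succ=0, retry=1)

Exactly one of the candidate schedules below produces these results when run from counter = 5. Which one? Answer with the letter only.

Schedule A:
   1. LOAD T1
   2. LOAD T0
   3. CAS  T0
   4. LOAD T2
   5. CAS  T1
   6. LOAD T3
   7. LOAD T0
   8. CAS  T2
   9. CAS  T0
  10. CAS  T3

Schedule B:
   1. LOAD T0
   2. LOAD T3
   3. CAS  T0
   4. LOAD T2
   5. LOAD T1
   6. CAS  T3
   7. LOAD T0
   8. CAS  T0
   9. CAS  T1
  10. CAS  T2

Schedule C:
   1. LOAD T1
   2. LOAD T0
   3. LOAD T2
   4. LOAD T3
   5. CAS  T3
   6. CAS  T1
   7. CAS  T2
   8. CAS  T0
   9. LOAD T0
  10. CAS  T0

B

Tracing schedule B:
T0 LOAD — after: cnt=5, r=5 — load
T3 LOAD — after: cnt=5, r=5 — load
T0 CAS — after: cnt=6, r=5 — ok
T2 LOAD — after: cnt=6, r=6 — load
T1 LOAD — after: cnt=6, r=6 — load
T3 CAS — after: cnt=6, r=5 — retry
T0 LOAD — after: cnt=6, r=6 — load
T0 CAS — after: cnt=7, r=6 — ok
T1 CAS — after: cnt=7, r=6 — retry
T2 CAS — after: cnt=7, r=6 — retry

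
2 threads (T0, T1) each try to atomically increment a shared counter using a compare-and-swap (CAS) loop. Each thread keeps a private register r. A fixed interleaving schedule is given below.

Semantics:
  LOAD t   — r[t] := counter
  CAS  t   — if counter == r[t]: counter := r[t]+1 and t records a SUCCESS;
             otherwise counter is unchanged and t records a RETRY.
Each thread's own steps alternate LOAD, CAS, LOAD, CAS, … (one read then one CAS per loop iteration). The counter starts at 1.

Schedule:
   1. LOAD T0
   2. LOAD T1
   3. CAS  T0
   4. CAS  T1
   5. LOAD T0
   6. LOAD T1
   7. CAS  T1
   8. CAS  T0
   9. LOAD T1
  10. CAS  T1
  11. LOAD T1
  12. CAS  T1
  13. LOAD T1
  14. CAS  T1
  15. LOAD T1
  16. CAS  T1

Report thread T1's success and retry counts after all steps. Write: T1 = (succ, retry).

#1 T0 reads 1
#2 T1 reads 1
#3 T0 CAS(1→2) writes; counter now 2
#4 T1 CAS(1→2) fails; counter now 2
#5 T0 reads 2
#6 T1 reads 2
#7 T1 CAS(2→3) writes; counter now 3
#8 T0 CAS(2→3) fails; counter now 3
#9 T1 reads 3
#10 T1 CAS(3→4) writes; counter now 4
#11 T1 reads 4
#12 T1 CAS(4→5) writes; counter now 5
#13 T1 reads 5
#14 T1 CAS(5→6) writes; counter now 6
#15 T1 reads 6
#16 T1 CAS(6→7) writes; counter now 7

T1 = (5, 1)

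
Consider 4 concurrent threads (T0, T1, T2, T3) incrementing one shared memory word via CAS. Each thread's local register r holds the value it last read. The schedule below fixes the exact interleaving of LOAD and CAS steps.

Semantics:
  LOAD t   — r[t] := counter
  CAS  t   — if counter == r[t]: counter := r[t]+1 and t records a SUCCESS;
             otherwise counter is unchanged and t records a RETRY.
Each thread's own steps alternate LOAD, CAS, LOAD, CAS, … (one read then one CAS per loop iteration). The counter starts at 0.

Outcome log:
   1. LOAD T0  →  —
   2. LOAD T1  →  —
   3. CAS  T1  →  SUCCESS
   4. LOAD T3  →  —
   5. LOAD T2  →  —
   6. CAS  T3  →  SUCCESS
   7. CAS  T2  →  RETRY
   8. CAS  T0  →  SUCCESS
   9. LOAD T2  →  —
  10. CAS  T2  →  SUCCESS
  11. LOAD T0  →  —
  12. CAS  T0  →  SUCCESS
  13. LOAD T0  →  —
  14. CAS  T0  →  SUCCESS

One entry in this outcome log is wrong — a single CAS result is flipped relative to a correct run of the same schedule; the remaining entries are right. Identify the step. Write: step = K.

Re-executing:
[1] T0.load  rd  (counter 0, T0.r 0)
[2] T1.load  rd  (counter 0, T1.r 0)
[3] T1.cas  hit  (counter 1, T1.r 0)
[4] T3.load  rd  (counter 1, T3.r 1)
[5] T2.load  rd  (counter 1, T2.r 1)
[6] T3.cas  hit  (counter 2, T3.r 1)
[7] T2.cas  miss  (counter 2, T2.r 1)
[8] T0.cas  miss  (counter 2, T0.r 0)
[9] T2.load  rd  (counter 2, T2.r 2)
[10] T2.cas  hit  (counter 3, T2.r 2)
[11] T0.load  rd  (counter 3, T0.r 3)
[12] T0.cas  hit  (counter 4, T0.r 3)
[13] T0.load  rd  (counter 4, T0.r 4)
[14] T0.cas  hit  (counter 5, T0.r 4)
Flip is step 8.

step = 8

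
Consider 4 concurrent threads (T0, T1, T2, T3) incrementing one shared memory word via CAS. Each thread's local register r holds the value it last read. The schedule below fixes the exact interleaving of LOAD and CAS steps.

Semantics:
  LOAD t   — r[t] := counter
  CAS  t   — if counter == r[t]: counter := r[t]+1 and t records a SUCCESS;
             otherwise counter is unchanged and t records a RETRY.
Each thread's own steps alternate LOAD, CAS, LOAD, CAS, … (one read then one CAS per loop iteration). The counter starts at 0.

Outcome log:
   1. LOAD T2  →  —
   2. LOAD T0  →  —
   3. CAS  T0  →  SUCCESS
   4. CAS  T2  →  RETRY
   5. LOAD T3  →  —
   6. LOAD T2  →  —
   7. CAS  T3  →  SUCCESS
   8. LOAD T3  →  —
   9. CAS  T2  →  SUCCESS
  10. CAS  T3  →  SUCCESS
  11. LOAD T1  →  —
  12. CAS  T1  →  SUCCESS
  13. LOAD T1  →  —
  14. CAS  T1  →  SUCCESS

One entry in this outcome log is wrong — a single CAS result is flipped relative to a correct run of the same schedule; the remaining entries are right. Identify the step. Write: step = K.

step = 9

Reference trace:
1. LOAD T2 → mem=0 r[T2]=0 [LOAD]
2. LOAD T0 → mem=0 r[T0]=0 [LOAD]
3. CAS T0 → mem=1 r[T0]=0 [OK]
4. CAS T2 → mem=1 r[T2]=0 [RETRY]
5. LOAD T3 → mem=1 r[T3]=1 [LOAD]
6. LOAD T2 → mem=1 r[T2]=1 [LOAD]
7. CAS T3 → mem=2 r[T3]=1 [OK]
8. LOAD T3 → mem=2 r[T3]=2 [LOAD]
9. CAS T2 → mem=2 r[T2]=1 [RETRY]
10. CAS T3 → mem=3 r[T3]=2 [OK]
11. LOAD T1 → mem=3 r[T1]=3 [LOAD]
12. CAS T1 → mem=4 r[T1]=3 [OK]
13. LOAD T1 → mem=4 r[T1]=4 [LOAD]
14. CAS T1 → mem=5 r[T1]=4 [OK]
Mismatch at 9.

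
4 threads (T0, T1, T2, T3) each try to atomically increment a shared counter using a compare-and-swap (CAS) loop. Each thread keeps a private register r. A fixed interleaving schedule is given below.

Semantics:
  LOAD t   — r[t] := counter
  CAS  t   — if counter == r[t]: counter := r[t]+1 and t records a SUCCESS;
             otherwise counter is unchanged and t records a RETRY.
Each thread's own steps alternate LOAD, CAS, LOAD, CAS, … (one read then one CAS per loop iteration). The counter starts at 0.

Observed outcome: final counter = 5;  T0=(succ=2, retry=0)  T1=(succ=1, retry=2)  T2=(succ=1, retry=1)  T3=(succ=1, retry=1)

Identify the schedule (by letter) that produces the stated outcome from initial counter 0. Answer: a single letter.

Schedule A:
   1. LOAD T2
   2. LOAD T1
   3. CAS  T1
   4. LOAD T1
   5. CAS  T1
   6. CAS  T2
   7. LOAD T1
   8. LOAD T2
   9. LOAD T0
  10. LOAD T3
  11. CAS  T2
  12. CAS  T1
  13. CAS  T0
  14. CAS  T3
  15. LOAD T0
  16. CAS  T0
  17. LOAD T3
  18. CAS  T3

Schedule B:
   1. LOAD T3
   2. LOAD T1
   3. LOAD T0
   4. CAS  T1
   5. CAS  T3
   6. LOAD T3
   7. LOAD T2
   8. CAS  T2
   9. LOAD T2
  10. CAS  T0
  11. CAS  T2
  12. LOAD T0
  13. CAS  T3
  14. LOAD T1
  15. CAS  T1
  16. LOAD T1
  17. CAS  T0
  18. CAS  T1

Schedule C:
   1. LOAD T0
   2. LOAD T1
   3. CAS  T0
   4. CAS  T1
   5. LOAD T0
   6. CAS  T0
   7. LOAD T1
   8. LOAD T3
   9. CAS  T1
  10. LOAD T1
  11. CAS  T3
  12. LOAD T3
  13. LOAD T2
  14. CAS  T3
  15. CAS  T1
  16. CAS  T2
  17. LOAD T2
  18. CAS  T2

Simulating candidate C:
[1] T0.load  rd  (counter 0, T0.r 0)
[2] T1.load  rd  (counter 0, T1.r 0)
[3] T0.cas  hit  (counter 1, T0.r 0)
[4] T1.cas  miss  (counter 1, T1.r 0)
[5] T0.load  rd  (counter 1, T0.r 1)
[6] T0.cas  hit  (counter 2, T0.r 1)
[7] T1.load  rd  (counter 2, T1.r 2)
[8] T3.load  rd  (counter 2, T3.r 2)
[9] T1.cas  hit  (counter 3, T1.r 2)
[10] T1.load  rd  (counter 3, T1.r 3)
[11] T3.cas  miss  (counter 3, T3.r 2)
[12] T3.load  rd  (counter 3, T3.r 3)
[13] T2.load  rd  (counter 3, T2.r 3)
[14] T3.cas  hit  (counter 4, T3.r 3)
[15] T1.cas  miss  (counter 4, T1.r 3)
[16] T2.cas  miss  (counter 4, T2.r 3)
[17] T2.load  rd  (counter 4, T2.r 4)
[18] T2.cas  hit  (counter 5, T2.r 4)

C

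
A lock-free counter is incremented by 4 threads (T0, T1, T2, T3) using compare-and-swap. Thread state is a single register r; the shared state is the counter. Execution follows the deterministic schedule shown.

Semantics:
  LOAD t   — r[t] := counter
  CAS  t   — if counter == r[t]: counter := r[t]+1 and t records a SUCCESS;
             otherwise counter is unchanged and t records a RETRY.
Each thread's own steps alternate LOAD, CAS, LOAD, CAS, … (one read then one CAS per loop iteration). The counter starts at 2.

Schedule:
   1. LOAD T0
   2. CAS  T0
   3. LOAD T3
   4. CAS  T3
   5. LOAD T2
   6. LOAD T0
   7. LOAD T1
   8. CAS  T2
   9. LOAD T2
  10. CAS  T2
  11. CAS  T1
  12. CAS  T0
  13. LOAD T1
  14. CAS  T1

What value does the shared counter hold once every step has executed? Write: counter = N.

step 1: T0 LOAD ⇒ load; ctr=2 reg=2
step 2: T0 CAS ⇒ ok; ctr=3 reg=2
step 3: T3 LOAD ⇒ load; ctr=3 reg=3
step 4: T3 CAS ⇒ ok; ctr=4 reg=3
step 5: T2 LOAD ⇒ load; ctr=4 reg=4
step 6: T0 LOAD ⇒ load; ctr=4 reg=4
step 7: T1 LOAD ⇒ load; ctr=4 reg=4
step 8: T2 CAS ⇒ ok; ctr=5 reg=4
step 9: T2 LOAD ⇒ load; ctr=5 reg=5
step 10: T2 CAS ⇒ ok; ctr=6 reg=5
step 11: T1 CAS ⇒ retry; ctr=6 reg=4
step 12: T0 CAS ⇒ retry; ctr=6 reg=4
step 13: T1 LOAD ⇒ load; ctr=6 reg=6
step 14: T1 CAS ⇒ ok; ctr=7 reg=6

counter = 7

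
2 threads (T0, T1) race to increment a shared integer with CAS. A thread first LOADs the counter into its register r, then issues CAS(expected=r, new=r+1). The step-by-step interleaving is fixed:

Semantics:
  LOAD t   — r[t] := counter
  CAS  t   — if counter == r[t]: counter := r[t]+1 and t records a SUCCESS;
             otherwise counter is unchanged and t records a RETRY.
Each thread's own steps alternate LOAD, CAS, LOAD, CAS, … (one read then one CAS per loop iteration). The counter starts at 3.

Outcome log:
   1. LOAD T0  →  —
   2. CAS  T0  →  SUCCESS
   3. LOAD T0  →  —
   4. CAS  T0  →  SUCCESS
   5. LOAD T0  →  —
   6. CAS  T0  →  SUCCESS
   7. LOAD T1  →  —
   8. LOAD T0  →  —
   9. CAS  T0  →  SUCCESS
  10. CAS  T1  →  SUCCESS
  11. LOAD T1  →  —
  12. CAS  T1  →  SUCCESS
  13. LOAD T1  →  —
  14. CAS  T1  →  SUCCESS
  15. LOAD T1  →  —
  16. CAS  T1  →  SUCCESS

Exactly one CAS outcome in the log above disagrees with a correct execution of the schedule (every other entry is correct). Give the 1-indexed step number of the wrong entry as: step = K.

Reference trace:
1. LOAD T0 → mem=3 r[T0]=3 [LOAD]
2. CAS T0 → mem=4 r[T0]=3 [OK]
3. LOAD T0 → mem=4 r[T0]=4 [LOAD]
4. CAS T0 → mem=5 r[T0]=4 [OK]
5. LOAD T0 → mem=5 r[T0]=5 [LOAD]
6. CAS T0 → mem=6 r[T0]=5 [OK]
7. LOAD T1 → mem=6 r[T1]=6 [LOAD]
8. LOAD T0 → mem=6 r[T0]=6 [LOAD]
9. CAS T0 → mem=7 r[T0]=6 [OK]
10. CAS T1 → mem=7 r[T1]=6 [RETRY]
11. LOAD T1 → mem=7 r[T1]=7 [LOAD]
12. CAS T1 → mem=8 r[T1]=7 [OK]
13. LOAD T1 → mem=8 r[T1]=8 [LOAD]
14. CAS T1 → mem=9 r[T1]=8 [OK]
15. LOAD T1 → mem=9 r[T1]=9 [LOAD]
16. CAS T1 → mem=10 r[T1]=9 [OK]
Log disagrees first at step 10.

step = 10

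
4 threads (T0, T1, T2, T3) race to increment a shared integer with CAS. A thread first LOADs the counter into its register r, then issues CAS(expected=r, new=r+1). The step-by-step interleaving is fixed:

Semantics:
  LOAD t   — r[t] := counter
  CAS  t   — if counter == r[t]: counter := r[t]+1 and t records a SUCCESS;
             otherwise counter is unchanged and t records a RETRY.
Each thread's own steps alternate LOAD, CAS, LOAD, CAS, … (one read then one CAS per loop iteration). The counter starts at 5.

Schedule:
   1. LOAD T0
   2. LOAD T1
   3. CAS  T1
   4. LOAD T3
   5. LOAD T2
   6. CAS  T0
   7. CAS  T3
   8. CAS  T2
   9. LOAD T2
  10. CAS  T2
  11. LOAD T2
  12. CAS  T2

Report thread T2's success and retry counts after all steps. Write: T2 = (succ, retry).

T2 = (2, 1)

#1 T0 reads 5
#2 T1 reads 5
#3 T1 CAS(5→6) writes; counter now 6
#4 T3 reads 6
#5 T2 reads 6
#6 T0 CAS(5→6) fails; counter now 6
#7 T3 CAS(6→7) writes; counter now 7
#8 T2 CAS(6→7) fails; counter now 7
#9 T2 reads 7
#10 T2 CAS(7→8) writes; counter now 8
#11 T2 reads 8
#12 T2 CAS(8→9) writes; counter now 9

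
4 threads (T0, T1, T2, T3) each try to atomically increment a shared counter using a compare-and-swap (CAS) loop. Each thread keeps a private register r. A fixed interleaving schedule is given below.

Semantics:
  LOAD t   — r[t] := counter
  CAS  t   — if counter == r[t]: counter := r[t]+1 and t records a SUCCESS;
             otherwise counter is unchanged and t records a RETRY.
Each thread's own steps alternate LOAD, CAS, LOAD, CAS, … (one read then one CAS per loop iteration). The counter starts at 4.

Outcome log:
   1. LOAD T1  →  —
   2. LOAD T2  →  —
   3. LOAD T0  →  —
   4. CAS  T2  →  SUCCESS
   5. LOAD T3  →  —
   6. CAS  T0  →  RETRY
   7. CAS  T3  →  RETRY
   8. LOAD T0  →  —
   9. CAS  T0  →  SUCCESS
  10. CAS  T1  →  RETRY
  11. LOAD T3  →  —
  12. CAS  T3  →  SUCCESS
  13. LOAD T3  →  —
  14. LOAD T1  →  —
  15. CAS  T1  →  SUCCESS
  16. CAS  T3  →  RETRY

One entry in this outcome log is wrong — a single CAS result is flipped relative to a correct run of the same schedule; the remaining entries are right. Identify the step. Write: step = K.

Re-executing:
T1 LOAD — after: cnt=4, r=4 — load
T2 LOAD — after: cnt=4, r=4 — load
T0 LOAD — after: cnt=4, r=4 — load
T2 CAS — after: cnt=5, r=4 — ok
T3 LOAD — after: cnt=5, r=5 — load
T0 CAS — after: cnt=5, r=4 — retry
T3 CAS — after: cnt=6, r=5 — ok
T0 LOAD — after: cnt=6, r=6 — load
T0 CAS — after: cnt=7, r=6 — ok
T1 CAS — after: cnt=7, r=4 — retry
T3 LOAD — after: cnt=7, r=7 — load
T3 CAS — after: cnt=8, r=7 — ok
T3 LOAD — after: cnt=8, r=8 — load
T1 LOAD — after: cnt=8, r=8 — load
T1 CAS — after: cnt=9, r=8 — ok
T3 CAS — after: cnt=9, r=8 — retry
Mismatch at 7.

step = 7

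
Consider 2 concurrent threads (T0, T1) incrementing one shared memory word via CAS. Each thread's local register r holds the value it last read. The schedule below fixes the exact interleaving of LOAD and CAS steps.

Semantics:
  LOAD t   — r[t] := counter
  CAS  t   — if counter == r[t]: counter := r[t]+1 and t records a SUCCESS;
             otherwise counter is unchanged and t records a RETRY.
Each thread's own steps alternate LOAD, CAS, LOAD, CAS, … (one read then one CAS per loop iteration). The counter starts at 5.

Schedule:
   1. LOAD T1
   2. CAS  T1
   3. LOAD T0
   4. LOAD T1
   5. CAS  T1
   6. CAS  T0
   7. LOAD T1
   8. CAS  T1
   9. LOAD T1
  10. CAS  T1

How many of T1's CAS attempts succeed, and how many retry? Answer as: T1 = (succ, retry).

step 1: T1 LOAD ⇒ load; ctr=5 reg=5
step 2: T1 CAS ⇒ ok; ctr=6 reg=5
step 3: T0 LOAD ⇒ load; ctr=6 reg=6
step 4: T1 LOAD ⇒ load; ctr=6 reg=6
step 5: T1 CAS ⇒ ok; ctr=7 reg=6
step 6: T0 CAS ⇒ retry; ctr=7 reg=6
step 7: T1 LOAD ⇒ load; ctr=7 reg=7
step 8: T1 CAS ⇒ ok; ctr=8 reg=7
step 9: T1 LOAD ⇒ load; ctr=8 reg=8
step 10: T1 CAS ⇒ ok; ctr=9 reg=8

T1 = (4, 0)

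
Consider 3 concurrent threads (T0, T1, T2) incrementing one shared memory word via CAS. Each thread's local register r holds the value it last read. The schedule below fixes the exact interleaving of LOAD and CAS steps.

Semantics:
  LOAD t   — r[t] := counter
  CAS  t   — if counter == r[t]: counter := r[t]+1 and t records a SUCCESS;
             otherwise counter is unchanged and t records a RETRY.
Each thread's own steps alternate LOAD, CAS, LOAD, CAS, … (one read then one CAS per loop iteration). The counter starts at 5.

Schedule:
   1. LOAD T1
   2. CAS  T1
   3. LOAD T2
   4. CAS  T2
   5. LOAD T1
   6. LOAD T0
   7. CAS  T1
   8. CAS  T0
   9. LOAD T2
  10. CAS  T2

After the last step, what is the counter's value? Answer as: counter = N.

   1) LOAD T1:  M=5  r_T1=5
   2) CAS  T1:  M=6  r_T1=5 ✓
   3) LOAD T2:  M=6  r_T2=6
   4) CAS  T2:  M=7  r_T2=6 ✓
   5) LOAD T1:  M=7  r_T1=7
   6) LOAD T0:  M=7  r_T0=7
   7) CAS  T1:  M=8  r_T1=7 ✓
   8) CAS  T0:  M=8  r_T0=7 ✗
   9) LOAD T2:  M=8  r_T2=8
  10) CAS  T2:  M=9  r_T2=8 ✓

counter = 9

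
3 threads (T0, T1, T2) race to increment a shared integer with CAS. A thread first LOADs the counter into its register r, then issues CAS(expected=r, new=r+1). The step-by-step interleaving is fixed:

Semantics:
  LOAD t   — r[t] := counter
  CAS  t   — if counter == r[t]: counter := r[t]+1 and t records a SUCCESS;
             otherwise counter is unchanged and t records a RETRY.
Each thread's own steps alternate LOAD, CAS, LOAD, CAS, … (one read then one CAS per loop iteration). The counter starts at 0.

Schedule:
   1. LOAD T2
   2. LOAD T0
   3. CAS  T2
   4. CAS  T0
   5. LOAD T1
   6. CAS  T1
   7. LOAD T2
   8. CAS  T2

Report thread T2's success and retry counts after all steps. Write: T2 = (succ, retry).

T2 = (2, 0)

1. LOAD T2 → mem=0 r[T2]=0 [LOAD]
2. LOAD T0 → mem=0 r[T0]=0 [LOAD]
3. CAS T2 → mem=1 r[T2]=0 [OK]
4. CAS T0 → mem=1 r[T0]=0 [RETRY]
5. LOAD T1 → mem=1 r[T1]=1 [LOAD]
6. CAS T1 → mem=2 r[T1]=1 [OK]
7. LOAD T2 → mem=2 r[T2]=2 [LOAD]
8. CAS T2 → mem=3 r[T2]=2 [OK]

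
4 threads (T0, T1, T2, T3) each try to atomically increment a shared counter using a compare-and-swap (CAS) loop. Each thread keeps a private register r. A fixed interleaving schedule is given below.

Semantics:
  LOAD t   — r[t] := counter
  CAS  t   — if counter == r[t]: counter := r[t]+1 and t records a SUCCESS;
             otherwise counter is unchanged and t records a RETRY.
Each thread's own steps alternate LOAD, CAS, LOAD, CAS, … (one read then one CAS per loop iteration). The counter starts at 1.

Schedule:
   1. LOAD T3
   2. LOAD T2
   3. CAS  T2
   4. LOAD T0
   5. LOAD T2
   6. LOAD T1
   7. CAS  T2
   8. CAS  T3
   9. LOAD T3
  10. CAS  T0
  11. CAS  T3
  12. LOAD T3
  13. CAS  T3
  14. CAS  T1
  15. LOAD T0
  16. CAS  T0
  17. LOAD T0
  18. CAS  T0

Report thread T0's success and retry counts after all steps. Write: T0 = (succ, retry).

T3 LOAD — after: cnt=1, r=1 — load
T2 LOAD — after: cnt=1, r=1 — load
T2 CAS — after: cnt=2, r=1 — ok
T0 LOAD — after: cnt=2, r=2 — load
T2 LOAD — after: cnt=2, r=2 — load
T1 LOAD — after: cnt=2, r=2 — load
T2 CAS — after: cnt=3, r=2 — ok
T3 CAS — after: cnt=3, r=1 — retry
T3 LOAD — after: cnt=3, r=3 — load
T0 CAS — after: cnt=3, r=2 — retry
T3 CAS — after: cnt=4, r=3 — ok
T3 LOAD — after: cnt=4, r=4 — load
T3 CAS — after: cnt=5, r=4 — ok
T1 CAS — after: cnt=5, r=2 — retry
T0 LOAD — after: cnt=5, r=5 — load
T0 CAS — after: cnt=6, r=5 — ok
T0 LOAD — after: cnt=6, r=6 — load
T0 CAS — after: cnt=7, r=6 — ok

T0 = (2, 1)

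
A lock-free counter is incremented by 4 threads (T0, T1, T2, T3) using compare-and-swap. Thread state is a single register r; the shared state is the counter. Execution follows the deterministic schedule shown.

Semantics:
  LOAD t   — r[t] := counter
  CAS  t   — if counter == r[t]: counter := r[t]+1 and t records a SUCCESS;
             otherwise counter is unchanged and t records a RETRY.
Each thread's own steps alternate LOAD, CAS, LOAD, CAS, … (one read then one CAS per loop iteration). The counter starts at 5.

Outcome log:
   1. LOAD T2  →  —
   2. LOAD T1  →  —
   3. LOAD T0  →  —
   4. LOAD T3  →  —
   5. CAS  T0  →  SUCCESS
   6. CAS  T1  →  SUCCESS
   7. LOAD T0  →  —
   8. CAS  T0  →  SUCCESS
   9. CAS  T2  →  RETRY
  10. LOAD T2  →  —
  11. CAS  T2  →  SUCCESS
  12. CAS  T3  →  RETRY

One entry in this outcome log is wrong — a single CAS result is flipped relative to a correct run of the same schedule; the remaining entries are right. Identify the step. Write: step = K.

step = 6

Reference trace:
   1) LOAD T2:  M=5  r_T2=5
   2) LOAD T1:  M=5  r_T1=5
   3) LOAD T0:  M=5  r_T0=5
   4) LOAD T3:  M=5  r_T3=5
   5) CAS  T0:  M=6  r_T0=5 ✓
   6) CAS  T1:  M=6  r_T1=5 ✗
   7) LOAD T0:  M=6  r_T0=6
   8) CAS  T0:  M=7  r_T0=6 ✓
   9) CAS  T2:  M=7  r_T2=5 ✗
  10) LOAD T2:  M=7  r_T2=7
  11) CAS  T2:  M=8  r_T2=7 ✓
  12) CAS  T3:  M=8  r_T3=5 ✗
Log disagrees first at step 6.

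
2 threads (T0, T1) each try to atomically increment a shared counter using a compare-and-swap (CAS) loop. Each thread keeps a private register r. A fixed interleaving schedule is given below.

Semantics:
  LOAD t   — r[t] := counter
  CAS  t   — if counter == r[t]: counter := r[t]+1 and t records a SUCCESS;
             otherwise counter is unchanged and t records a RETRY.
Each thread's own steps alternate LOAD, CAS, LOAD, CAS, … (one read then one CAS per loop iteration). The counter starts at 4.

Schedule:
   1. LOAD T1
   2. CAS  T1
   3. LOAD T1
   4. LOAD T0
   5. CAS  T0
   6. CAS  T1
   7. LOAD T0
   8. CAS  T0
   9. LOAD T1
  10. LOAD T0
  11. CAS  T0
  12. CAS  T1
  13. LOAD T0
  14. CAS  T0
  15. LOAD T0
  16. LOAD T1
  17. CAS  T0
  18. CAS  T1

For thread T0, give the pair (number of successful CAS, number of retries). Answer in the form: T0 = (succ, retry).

T0 = (5, 0)

T1 LOAD — after: cnt=4, r=4 — load
T1 CAS — after: cnt=5, r=4 — ok
T1 LOAD — after: cnt=5, r=5 — load
T0 LOAD — after: cnt=5, r=5 — load
T0 CAS — after: cnt=6, r=5 — ok
T1 CAS — after: cnt=6, r=5 — retry
T0 LOAD — after: cnt=6, r=6 — load
T0 CAS — after: cnt=7, r=6 — ok
T1 LOAD — after: cnt=7, r=7 — load
T0 LOAD — after: cnt=7, r=7 — load
T0 CAS — after: cnt=8, r=7 — ok
T1 CAS — after: cnt=8, r=7 — retry
T0 LOAD — after: cnt=8, r=8 — load
T0 CAS — after: cnt=9, r=8 — ok
T0 LOAD — after: cnt=9, r=9 — load
T1 LOAD — after: cnt=9, r=9 — load
T0 CAS — after: cnt=10, r=9 — ok
T1 CAS — after: cnt=10, r=9 — retry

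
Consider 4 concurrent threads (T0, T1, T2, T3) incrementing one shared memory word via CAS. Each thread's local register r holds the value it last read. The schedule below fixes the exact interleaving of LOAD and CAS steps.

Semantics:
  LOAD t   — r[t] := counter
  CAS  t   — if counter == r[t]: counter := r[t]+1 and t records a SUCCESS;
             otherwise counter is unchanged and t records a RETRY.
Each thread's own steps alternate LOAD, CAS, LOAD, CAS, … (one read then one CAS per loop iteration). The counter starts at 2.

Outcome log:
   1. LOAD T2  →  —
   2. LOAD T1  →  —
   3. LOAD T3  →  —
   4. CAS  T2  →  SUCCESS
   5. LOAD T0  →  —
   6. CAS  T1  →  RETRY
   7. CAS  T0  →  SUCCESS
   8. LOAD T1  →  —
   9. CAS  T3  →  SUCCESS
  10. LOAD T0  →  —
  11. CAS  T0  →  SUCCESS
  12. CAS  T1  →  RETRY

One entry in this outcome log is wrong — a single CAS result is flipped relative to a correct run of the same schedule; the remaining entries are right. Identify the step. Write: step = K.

Re-executing:
[1] T2.load  rd  (counter 2, T2.r 2)
[2] T1.load  rd  (counter 2, T1.r 2)
[3] T3.load  rd  (counter 2, T3.r 2)
[4] T2.cas  hit  (counter 3, T2.r 2)
[5] T0.load  rd  (counter 3, T0.r 3)
[6] T1.cas  miss  (counter 3, T1.r 2)
[7] T0.cas  hit  (counter 4, T0.r 3)
[8] T1.load  rd  (counter 4, T1.r 4)
[9] T3.cas  miss  (counter 4, T3.r 2)
[10] T0.load  rd  (counter 4, T0.r 4)
[11] T0.cas  hit  (counter 5, T0.r 4)
[12] T1.cas  miss  (counter 5, T1.r 4)
Log disagrees first at step 9.

step = 9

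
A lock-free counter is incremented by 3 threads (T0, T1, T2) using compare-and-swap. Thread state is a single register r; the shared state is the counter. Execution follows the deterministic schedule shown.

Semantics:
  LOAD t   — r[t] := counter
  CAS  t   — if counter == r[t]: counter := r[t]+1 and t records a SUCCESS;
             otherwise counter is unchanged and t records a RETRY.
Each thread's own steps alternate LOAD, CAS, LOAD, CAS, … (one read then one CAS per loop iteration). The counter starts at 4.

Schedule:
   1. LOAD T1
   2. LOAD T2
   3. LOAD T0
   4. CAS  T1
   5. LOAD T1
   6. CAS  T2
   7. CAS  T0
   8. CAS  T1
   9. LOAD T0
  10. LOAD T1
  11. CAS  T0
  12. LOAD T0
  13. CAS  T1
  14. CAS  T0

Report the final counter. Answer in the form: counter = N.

counter = 8

step 1: T1 LOAD ⇒ load; ctr=4 reg=4
step 2: T2 LOAD ⇒ load; ctr=4 reg=4
step 3: T0 LOAD ⇒ load; ctr=4 reg=4
step 4: T1 CAS ⇒ ok; ctr=5 reg=4
step 5: T1 LOAD ⇒ load; ctr=5 reg=5
step 6: T2 CAS ⇒ retry; ctr=5 reg=4
step 7: T0 CAS ⇒ retry; ctr=5 reg=4
step 8: T1 CAS ⇒ ok; ctr=6 reg=5
step 9: T0 LOAD ⇒ load; ctr=6 reg=6
step 10: T1 LOAD ⇒ load; ctr=6 reg=6
step 11: T0 CAS ⇒ ok; ctr=7 reg=6
step 12: T0 LOAD ⇒ load; ctr=7 reg=7
step 13: T1 CAS ⇒ retry; ctr=7 reg=6
step 14: T0 CAS ⇒ ok; ctr=8 reg=7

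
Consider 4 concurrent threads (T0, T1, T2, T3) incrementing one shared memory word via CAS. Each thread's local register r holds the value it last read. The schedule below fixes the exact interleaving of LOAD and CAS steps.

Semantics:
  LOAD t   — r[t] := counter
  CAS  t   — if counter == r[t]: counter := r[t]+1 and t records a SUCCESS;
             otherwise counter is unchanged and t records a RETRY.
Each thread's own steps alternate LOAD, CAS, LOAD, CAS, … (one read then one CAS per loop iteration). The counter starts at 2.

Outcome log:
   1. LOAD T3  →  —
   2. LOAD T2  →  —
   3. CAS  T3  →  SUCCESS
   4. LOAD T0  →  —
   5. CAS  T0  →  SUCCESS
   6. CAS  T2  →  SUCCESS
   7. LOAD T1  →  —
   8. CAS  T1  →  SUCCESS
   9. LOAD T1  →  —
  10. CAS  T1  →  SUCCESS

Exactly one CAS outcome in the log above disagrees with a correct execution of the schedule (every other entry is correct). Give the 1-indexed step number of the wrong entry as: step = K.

step = 6

Reference trace:
#1 T3 reads 2
#2 T2 reads 2
#3 T3 CAS(2→3) writes; counter now 3
#4 T0 reads 3
#5 T0 CAS(3→4) writes; counter now 4
#6 T2 CAS(2→3) fails; counter now 4
#7 T1 reads 4
#8 T1 CAS(4→5) writes; counter now 5
#9 T1 reads 5
#10 T1 CAS(5→6) writes; counter now 6
Flip is step 6.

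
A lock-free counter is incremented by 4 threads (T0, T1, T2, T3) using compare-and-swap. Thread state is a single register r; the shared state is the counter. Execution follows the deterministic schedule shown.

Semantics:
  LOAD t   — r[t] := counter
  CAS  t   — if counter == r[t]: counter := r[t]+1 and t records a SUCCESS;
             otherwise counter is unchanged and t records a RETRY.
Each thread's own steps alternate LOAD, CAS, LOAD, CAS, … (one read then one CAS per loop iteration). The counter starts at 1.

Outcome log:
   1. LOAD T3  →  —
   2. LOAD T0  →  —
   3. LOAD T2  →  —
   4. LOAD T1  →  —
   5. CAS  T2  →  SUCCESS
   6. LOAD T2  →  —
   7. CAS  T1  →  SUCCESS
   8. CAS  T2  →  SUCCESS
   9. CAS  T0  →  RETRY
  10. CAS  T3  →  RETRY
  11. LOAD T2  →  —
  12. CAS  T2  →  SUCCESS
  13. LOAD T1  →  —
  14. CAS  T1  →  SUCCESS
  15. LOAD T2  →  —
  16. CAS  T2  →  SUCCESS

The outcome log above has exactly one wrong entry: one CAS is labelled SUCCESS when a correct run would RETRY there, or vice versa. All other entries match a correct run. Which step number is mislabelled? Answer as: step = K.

Correct run:
step 1: T3 LOAD ⇒ load; ctr=1 reg=1
step 2: T0 LOAD ⇒ load; ctr=1 reg=1
step 3: T2 LOAD ⇒ load; ctr=1 reg=1
step 4: T1 LOAD ⇒ load; ctr=1 reg=1
step 5: T2 CAS ⇒ ok; ctr=2 reg=1
step 6: T2 LOAD ⇒ load; ctr=2 reg=2
step 7: T1 CAS ⇒ retry; ctr=2 reg=1
step 8: T2 CAS ⇒ ok; ctr=3 reg=2
step 9: T0 CAS ⇒ retry; ctr=3 reg=1
step 10: T3 CAS ⇒ retry; ctr=3 reg=1
step 11: T2 LOAD ⇒ load; ctr=3 reg=3
step 12: T2 CAS ⇒ ok; ctr=4 reg=3
step 13: T1 LOAD ⇒ load; ctr=4 reg=4
step 14: T1 CAS ⇒ ok; ctr=5 reg=4
step 15: T2 LOAD ⇒ load; ctr=5 reg=5
step 16: T2 CAS ⇒ ok; ctr=6 reg=5
Flip is step 7.

step = 7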